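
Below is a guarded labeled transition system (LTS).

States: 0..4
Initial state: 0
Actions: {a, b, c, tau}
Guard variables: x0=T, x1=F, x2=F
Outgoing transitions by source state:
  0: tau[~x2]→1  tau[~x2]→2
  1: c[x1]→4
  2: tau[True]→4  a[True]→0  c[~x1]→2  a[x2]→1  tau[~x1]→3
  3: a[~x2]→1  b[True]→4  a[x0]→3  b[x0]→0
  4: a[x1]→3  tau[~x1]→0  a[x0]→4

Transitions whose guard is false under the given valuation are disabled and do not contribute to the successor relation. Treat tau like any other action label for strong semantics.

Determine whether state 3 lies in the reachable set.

Guard filter leaves 12 enabled edge(s).
Layer 0: {0}
Layer 1: {1,2}  total {0,1,2}
Layer 2: {3,4}  total {0,1,2,3,4}
Reach set: {0,1,2,3,4}
witness 3: tau·tau

Answer: REACHABLE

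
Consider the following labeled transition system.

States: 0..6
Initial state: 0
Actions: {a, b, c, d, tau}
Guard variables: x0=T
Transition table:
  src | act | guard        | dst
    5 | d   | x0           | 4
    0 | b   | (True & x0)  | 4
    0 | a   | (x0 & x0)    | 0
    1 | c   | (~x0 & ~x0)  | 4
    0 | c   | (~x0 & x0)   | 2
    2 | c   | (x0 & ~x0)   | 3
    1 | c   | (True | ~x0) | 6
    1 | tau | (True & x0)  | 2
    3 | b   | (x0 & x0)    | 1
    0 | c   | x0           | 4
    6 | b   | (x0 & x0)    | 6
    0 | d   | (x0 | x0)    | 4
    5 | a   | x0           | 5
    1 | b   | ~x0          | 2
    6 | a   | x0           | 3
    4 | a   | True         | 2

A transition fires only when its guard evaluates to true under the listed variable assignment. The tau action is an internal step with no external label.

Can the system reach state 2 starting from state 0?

After dropping false guards: 12 live edges.
Layer 0: {0}
Layer 1: {4}  total {0,4}
Layer 2: {2}  total {0,2,4}
Reachable = {0,2,4}
trace reaching 2: b·a

Answer: REACHABLE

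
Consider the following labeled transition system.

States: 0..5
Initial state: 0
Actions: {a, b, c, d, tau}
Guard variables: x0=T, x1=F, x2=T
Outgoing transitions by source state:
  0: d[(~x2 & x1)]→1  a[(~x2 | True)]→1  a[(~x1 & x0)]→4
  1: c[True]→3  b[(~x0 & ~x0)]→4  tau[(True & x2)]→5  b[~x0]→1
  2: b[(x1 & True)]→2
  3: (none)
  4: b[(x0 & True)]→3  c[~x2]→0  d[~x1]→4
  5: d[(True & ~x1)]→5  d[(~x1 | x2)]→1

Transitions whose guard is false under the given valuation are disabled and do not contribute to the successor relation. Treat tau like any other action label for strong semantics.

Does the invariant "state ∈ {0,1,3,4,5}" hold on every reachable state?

Allowed set {0,1,3,4,5}
R = {0,1,3,4,5}
  0: safe
  1: safe
  3: safe
  4: safe
  5: safe

Answer: INVARIANT HOLDS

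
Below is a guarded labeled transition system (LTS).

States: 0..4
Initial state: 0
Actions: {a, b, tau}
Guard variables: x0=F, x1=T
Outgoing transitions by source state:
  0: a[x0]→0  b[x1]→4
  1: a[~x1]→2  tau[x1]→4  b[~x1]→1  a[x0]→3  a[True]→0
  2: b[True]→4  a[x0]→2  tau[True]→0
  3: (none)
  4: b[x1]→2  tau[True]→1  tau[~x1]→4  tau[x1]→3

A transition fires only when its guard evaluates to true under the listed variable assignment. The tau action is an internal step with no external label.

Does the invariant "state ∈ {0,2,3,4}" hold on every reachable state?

Allowed set {0,2,3,4}
R = {0,1,2,3,4}
  0: ok
  1: VIOLATES
  2: ok
  3: ok
  4: ok
reach 1 via b·tau — violates

Answer: INVARIANT VIOLATED at state 1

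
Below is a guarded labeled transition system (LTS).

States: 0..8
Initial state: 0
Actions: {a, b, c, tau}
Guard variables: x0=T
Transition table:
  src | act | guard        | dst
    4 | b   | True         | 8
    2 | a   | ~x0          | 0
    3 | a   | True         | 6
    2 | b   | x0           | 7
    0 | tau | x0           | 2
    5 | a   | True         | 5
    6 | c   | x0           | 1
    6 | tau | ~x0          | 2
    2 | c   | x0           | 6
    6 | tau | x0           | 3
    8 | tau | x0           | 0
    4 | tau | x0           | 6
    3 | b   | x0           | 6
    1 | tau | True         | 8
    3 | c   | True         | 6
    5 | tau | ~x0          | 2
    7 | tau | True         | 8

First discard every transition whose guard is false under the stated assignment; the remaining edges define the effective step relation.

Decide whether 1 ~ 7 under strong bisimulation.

Answer: BISIMILAR

Analysis:
Refine partition for ~:
  round 0: {{0,1,2,3,4,5,6,7,8}}
  round 1: {{0,1,7,8},{2},{3},{4},{5},{6}}
  round 2: {{0},{1,7,8},{2},{3},{4},{5},{6}}
  round 3: {{0},{1,7},{2},{3},{4},{5},{6},{8}}
Fixed point at round 4; 8 class(es).
class of 1: {1,7}; class of 7: {1,7}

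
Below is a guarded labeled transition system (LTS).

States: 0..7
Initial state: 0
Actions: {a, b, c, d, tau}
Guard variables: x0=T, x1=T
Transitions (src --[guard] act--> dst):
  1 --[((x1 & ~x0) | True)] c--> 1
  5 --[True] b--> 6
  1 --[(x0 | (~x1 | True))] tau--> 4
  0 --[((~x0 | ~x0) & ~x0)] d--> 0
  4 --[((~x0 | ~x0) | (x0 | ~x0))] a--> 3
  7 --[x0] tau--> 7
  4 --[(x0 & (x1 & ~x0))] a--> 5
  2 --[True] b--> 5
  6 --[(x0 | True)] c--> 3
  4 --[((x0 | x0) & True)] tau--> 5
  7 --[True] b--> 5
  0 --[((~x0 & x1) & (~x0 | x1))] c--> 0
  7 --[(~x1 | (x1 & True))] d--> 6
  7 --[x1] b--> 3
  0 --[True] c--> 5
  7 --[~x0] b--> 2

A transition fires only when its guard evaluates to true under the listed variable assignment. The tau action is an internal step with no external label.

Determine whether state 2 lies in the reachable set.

After dropping false guards: 12 live edges.
depth 0: {0}
depth 1: {5}  cumulative {0,5}
depth 2: {6}  cumulative {0,5,6}
depth 3: {3}  cumulative {0,3,5,6}
Reachable = {0,3,5,6}

Answer: UNREACHABLE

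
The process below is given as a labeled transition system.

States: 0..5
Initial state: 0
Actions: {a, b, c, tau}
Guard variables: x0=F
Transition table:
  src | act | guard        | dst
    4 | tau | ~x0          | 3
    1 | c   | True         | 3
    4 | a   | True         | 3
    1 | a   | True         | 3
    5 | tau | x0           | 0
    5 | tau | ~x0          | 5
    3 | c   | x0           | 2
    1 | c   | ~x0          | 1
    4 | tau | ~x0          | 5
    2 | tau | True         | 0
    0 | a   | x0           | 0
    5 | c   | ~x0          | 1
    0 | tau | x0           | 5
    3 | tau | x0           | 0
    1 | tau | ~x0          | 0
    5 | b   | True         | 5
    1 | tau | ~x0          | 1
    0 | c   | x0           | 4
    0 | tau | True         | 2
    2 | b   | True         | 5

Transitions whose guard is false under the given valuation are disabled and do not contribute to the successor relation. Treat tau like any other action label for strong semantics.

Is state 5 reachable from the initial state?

Answer: REACHABLE

Working:
After dropping false guards: 14 live edges.
L0 = {0}
L1 = {2}  cumulative {0,2}
L2 = {5}  cumulative {0,2,5}
L3 = {1}  cumulative {0,1,2,5}
L4 = {3}  cumulative {0,1,2,3,5}
Reachable = {0,1,2,3,5}
Path to 5: tau·b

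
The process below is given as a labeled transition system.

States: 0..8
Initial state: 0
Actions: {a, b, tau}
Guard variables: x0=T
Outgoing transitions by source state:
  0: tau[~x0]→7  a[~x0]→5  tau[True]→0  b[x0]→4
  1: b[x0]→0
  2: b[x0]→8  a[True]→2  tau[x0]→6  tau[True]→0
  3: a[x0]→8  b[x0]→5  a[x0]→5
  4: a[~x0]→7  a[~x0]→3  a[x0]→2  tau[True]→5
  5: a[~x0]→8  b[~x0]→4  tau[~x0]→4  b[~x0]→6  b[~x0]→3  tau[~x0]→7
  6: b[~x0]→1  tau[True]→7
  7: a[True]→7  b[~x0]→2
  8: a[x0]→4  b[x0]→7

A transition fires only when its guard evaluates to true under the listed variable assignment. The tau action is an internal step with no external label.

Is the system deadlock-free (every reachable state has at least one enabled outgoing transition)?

Answer: DEADLOCK at state 5

Trace:
R = {0,2,4,5,6,7,8}
  0: b→4  tau→0  [2 out]
  2: a→2  b→8  tau→0  tau→6  [4 out]
  4: a→2  tau→5  [2 out]
  5: ∅  [STUCK]
  6: tau→7  [1 out]
  7: a→7  [1 out]
  8: a→4  b→7  [2 out]
Path to 5: b·tau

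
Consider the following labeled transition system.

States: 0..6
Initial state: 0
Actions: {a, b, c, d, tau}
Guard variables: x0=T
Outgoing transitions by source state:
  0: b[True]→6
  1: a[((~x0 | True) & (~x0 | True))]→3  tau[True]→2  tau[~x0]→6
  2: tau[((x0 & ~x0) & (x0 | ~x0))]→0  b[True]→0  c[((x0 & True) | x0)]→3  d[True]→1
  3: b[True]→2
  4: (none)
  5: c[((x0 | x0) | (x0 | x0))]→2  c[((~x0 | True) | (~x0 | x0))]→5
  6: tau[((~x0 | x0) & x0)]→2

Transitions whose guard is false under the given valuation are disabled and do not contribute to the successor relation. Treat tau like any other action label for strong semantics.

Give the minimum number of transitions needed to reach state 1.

Breadth-first toward 1:
  Layer 0: {0}
  Layer 1: {6}
  Layer 2: {2}
  Layer 3: {1,3}
depth(1)=3, e.g. b·tau·d

Answer: 3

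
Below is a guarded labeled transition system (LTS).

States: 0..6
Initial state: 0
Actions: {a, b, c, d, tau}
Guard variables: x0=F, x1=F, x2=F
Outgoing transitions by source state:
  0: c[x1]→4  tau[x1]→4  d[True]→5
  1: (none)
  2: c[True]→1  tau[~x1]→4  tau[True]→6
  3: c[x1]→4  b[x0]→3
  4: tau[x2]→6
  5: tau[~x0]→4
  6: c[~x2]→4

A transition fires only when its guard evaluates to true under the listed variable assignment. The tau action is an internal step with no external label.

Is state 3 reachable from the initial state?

Answer: UNREACHABLE

Working:
Guard filter leaves 6 enabled edge(s).
L0 = {0}
L1 = {5}  cumulative {0,5}
L2 = {4}  cumulative {0,4,5}
Reachable = {0,4,5}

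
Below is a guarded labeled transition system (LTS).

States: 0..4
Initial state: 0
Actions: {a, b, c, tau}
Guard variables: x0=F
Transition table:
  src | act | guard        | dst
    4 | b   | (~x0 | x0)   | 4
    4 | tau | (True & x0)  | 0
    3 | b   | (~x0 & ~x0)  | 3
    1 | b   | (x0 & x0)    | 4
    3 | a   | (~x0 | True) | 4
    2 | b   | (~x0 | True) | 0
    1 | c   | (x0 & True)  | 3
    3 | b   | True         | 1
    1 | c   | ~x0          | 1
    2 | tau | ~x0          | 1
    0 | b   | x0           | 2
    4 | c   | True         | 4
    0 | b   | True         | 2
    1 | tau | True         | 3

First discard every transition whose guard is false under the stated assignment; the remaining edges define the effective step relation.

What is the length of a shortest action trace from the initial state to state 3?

BFS to 3:
  L0 = {0}
  L1 = {2}
  L2 = {1}
  L3 = {3}
first hit 3 at d=3 via b·tau·tau

Answer: 3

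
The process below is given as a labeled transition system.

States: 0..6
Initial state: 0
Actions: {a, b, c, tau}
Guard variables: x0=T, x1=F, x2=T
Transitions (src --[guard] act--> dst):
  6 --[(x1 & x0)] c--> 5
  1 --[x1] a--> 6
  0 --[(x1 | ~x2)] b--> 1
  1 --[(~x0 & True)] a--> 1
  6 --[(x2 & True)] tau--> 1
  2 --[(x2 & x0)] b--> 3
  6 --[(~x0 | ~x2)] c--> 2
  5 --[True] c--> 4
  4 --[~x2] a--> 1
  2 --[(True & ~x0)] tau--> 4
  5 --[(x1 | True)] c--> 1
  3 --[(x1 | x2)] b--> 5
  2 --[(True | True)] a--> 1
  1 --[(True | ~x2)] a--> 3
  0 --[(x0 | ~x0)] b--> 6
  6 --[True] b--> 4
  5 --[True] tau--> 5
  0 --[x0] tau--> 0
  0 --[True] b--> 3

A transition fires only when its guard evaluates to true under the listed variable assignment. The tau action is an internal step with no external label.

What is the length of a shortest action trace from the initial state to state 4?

Answer: 2

Working:
BFS to 4:
  depth 0: {0}
  depth 1: {3,6}
  depth 2: {1,4,5}
first hit 4 at d=2 via b·b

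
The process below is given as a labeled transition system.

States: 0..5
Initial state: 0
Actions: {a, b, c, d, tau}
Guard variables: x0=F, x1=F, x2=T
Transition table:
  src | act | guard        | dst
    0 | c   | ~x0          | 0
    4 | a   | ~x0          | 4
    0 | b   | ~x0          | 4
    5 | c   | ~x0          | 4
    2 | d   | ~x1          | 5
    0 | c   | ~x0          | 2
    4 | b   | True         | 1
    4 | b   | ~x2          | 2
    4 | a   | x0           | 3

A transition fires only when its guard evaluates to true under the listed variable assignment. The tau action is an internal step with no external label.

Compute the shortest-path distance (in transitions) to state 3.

BFS to 3:
  L0 = {0}
  L1 = {2,4}
  L2 = {1,5}
3 never appears.

Answer: UNREACHABLE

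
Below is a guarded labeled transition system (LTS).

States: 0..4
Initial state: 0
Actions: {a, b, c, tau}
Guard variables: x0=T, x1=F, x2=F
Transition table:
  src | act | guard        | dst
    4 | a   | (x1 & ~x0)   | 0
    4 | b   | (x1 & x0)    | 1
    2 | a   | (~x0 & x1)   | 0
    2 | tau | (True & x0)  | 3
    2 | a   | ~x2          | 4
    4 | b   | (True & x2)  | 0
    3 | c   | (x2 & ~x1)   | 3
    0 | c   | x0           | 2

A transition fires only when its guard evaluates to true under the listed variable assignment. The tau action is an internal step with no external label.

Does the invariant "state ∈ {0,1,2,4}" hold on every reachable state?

Allowed set {0,1,2,4}
Reach set: {0,2,3,4}
  0: ok
  2: ok
  3: outside
  4: ok
counterexample path to 3: c·tau

Answer: INVARIANT VIOLATED at state 3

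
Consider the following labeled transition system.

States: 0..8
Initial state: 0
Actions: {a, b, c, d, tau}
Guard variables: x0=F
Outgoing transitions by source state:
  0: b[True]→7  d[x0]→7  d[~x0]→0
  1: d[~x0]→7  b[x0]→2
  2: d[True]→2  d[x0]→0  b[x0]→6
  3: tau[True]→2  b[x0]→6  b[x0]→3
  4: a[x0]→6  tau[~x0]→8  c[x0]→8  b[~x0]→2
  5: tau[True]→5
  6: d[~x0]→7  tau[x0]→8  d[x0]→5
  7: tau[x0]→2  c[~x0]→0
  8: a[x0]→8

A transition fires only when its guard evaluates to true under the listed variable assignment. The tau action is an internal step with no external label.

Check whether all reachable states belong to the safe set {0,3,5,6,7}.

Safe = {0,3,5,6,7}
R = {0,7}
  0: ✓
  7: ✓

Answer: INVARIANT HOLDS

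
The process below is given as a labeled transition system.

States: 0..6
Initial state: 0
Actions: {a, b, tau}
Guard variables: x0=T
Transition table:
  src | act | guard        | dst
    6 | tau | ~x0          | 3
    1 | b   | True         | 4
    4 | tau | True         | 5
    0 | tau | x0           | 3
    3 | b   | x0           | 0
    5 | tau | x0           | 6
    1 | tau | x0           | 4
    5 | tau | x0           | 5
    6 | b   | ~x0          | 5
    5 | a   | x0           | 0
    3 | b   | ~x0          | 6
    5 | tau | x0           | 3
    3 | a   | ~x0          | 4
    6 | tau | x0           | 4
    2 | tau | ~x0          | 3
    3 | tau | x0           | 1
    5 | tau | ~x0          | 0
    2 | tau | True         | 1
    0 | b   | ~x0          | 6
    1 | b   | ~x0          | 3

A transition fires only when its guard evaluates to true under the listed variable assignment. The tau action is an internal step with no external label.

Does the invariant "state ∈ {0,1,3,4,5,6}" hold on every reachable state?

Answer: INVARIANT HOLDS

Working:
Allowed set {0,1,3,4,5,6}
Reachable = {0,1,3,4,5,6}
  0: ok
  1: ok
  3: ok
  4: ok
  5: ok
  6: ok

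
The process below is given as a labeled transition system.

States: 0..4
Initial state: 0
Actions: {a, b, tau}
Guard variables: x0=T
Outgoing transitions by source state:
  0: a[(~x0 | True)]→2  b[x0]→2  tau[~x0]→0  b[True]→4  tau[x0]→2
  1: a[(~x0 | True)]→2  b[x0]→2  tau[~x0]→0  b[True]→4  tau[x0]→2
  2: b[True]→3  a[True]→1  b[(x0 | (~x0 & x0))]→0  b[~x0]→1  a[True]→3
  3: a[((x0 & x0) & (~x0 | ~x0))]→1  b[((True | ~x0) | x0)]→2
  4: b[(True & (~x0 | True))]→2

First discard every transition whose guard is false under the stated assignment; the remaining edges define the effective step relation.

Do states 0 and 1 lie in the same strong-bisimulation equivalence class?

Answer: BISIMILAR

Trace:
Refine partition for ~:
  π0 = {{0,1,2,3,4}}
  π1 = {{0,1},{2},{3,4}}
Fixed point at round 2; 3 class(es).
class of 0: {0,1}; class of 1: {0,1}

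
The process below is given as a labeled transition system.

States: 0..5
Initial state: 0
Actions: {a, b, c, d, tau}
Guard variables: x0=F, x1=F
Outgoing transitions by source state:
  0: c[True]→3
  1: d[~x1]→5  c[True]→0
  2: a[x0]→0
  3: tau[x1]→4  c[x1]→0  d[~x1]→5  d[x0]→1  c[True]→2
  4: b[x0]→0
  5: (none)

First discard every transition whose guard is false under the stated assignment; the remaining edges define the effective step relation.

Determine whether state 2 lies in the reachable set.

Answer: REACHABLE

Trace:
5 transition(s) survive guard evaluation.
L0 = {0}
L1 = {3}  total {0,3}
L2 = {2,5}  total {0,2,3,5}
Reachable = {0,2,3,5}
witness 2: c·c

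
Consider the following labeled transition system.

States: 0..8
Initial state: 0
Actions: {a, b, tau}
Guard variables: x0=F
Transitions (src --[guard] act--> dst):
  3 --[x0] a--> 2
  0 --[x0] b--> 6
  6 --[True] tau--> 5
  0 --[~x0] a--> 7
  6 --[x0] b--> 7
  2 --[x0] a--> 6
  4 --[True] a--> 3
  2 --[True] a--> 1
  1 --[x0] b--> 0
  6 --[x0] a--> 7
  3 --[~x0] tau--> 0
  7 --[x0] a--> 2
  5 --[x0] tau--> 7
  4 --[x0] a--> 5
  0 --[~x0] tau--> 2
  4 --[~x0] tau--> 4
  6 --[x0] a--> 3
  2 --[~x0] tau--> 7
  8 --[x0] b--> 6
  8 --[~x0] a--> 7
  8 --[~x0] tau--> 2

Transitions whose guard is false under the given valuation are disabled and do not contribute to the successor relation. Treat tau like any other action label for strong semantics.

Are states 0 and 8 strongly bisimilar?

Bisimulation quotient by refinement:
  π0 = {{0,1,2,3,4,5,6,7,8}}
  π1 = {{0,2,4,8},{1,5,7},{3,6}}
  π2 = {{0,8},{1,5,7},{2},{3},{4},{6}}
6 equivalence class(es) (converged in 3)
[0]={0,8}  [8]={0,8}

Answer: BISIMILAR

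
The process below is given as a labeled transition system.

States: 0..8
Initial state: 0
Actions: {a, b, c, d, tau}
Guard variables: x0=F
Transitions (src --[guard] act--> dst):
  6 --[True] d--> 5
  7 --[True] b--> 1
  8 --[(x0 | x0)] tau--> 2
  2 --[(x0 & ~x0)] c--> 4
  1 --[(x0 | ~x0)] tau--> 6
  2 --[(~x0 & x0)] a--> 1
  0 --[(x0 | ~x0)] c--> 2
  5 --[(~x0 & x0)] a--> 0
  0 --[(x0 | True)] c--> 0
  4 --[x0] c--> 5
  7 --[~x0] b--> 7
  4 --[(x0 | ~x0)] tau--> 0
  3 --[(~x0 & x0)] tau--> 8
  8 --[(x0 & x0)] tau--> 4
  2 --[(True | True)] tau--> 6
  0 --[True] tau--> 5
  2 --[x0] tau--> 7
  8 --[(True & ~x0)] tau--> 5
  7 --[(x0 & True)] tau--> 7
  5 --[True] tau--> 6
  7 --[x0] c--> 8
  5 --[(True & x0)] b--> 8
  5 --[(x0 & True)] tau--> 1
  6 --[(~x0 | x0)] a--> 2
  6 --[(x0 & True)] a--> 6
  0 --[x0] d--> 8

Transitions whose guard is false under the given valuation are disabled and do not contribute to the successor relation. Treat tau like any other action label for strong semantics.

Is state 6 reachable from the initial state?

Guard filter leaves 12 enabled edge(s).
depth 0: {0}
depth 1: {2,5}  total {0,2,5}
depth 2: {6}  total {0,2,5,6}
Reach set: {0,2,5,6}
witness 6: c·tau

Answer: REACHABLE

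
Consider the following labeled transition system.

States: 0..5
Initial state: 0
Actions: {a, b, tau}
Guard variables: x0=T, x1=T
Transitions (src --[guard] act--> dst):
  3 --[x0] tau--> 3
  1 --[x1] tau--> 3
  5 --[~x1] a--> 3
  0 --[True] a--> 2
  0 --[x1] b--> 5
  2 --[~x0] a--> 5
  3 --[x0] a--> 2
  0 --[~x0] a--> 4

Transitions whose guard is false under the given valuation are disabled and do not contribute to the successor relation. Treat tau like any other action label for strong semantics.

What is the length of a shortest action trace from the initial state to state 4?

Breadth-first toward 4:
  L0 = {0}
  L1 = {2,5}
4 never appears.

Answer: UNREACHABLE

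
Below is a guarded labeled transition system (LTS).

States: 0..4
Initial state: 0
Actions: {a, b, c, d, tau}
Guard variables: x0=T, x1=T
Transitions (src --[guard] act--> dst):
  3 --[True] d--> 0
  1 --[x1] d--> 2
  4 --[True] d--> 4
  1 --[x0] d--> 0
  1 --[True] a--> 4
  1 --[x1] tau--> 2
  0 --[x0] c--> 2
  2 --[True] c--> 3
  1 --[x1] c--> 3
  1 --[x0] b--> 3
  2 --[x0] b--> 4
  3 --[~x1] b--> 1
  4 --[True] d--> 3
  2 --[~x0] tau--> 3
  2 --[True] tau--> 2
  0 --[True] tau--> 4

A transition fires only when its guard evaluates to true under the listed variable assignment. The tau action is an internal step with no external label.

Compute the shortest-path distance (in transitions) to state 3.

Answer: 2

Working:
Breadth-first toward 3:
  L0 = {0}
  L1 = {2,4}
  L2 = {3}
depth(3)=2, e.g. c·c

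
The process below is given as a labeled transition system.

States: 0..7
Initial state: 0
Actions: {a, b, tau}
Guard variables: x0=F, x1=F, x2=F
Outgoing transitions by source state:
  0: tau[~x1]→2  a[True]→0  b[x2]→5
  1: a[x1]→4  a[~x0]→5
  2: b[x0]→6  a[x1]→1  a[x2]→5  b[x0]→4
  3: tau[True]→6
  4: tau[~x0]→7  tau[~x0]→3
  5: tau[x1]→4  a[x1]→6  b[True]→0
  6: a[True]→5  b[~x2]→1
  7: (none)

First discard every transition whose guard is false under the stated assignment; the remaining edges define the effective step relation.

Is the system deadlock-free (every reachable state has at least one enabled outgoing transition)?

Answer: DEADLOCK at state 2

Working:
R = {0,2}
  0: a→0  tau→2  [2 exit(s)]
  2: ∅  [deadlock]
Path to 2: tau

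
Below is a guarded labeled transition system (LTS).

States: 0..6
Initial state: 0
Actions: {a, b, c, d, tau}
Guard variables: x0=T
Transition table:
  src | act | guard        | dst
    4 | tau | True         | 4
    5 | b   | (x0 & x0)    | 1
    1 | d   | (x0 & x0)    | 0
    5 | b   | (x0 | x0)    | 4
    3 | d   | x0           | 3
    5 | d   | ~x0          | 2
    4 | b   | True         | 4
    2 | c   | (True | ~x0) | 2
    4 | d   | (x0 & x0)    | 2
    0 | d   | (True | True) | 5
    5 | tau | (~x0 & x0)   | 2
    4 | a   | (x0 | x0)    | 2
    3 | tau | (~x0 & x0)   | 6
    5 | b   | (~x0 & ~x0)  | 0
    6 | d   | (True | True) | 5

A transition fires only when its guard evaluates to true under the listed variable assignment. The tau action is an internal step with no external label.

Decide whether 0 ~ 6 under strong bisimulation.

Answer: BISIMILAR

Working:
Bisimulation quotient by refinement:
  π0 = {{0,1,2,3,4,5,6}}
  π1 = {{0,1,3,6},{2},{4},{5}}
  π2 = {{0,6},{1,3},{2},{4},{5}}
  π3 = {{0,6},{1},{2},{3},{4},{5}}
6 equivalence class(es) (converged in 4)
class of 0: {0,6}; class of 6: {0,6}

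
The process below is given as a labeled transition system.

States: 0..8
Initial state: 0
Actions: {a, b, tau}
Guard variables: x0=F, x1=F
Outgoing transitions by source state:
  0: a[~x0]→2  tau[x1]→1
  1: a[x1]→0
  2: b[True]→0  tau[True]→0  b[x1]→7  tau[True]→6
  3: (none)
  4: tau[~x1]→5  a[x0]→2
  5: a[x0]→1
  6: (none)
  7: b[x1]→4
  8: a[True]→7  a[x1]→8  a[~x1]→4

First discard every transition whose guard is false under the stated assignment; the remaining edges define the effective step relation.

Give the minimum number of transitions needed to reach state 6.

Answer: 2

Trace:
BFS to 6:
  depth 0: {0}
  depth 1: {2}
  depth 2: {6}
depth(6)=2, e.g. a·tau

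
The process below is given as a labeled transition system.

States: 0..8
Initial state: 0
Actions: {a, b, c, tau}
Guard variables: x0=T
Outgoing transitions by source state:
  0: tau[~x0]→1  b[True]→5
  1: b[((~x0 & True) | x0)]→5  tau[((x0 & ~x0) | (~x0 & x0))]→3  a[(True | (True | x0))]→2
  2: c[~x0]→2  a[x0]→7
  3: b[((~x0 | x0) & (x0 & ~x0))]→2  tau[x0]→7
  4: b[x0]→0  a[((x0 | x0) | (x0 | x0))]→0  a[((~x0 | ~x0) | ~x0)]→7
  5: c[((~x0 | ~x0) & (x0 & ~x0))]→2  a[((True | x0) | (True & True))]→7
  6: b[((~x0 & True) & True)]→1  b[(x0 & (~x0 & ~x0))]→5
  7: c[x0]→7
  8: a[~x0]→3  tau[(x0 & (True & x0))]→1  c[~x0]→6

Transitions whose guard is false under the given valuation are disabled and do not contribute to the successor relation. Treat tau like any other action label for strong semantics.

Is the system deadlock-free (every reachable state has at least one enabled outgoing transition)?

Reach set: {0,5,7}
  0: b→5  [deg 1]
  5: a→7  [deg 1]
  7: c→7  [deg 1]

Answer: DEADLOCK-FREE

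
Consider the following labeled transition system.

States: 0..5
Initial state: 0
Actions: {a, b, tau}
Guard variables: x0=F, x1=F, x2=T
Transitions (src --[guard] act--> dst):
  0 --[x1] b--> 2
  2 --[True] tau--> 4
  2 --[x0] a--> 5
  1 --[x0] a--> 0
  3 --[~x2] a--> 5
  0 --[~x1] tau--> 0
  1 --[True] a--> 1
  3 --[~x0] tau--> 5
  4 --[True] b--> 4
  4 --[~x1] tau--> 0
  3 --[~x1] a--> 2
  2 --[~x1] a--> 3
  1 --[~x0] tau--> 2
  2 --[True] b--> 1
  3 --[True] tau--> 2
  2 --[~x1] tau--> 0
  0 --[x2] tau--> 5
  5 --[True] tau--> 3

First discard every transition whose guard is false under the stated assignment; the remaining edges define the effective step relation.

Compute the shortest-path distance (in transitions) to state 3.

Answer: 2

Analysis:
Layered search for 3:
  L0 = {0}
  L1 = {5}
  L2 = {3}
depth(3)=2, e.g. tau·tau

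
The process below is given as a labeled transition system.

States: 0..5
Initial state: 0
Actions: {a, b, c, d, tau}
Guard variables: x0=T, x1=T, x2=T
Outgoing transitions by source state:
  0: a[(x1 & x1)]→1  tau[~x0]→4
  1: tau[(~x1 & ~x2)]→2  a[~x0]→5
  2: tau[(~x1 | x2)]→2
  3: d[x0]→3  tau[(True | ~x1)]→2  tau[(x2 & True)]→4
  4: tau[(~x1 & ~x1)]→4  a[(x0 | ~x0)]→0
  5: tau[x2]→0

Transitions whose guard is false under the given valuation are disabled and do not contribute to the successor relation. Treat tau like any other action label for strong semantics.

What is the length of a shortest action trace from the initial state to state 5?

Answer: UNREACHABLE

Analysis:
Layered search for 5:
  depth 0: {0}
  depth 1: {1}
5 never appears.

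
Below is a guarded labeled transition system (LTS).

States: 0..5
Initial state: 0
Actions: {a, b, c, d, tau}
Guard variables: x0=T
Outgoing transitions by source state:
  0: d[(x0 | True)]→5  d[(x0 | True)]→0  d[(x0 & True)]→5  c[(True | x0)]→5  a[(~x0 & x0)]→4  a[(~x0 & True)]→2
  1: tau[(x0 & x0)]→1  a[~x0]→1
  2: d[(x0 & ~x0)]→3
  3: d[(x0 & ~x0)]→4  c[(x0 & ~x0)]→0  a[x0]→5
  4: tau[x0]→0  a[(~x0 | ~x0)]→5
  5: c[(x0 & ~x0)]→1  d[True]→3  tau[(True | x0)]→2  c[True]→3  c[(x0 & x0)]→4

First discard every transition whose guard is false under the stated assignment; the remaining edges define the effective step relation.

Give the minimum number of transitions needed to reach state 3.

Breadth-first toward 3:
  L0 = {0}
  L1 = {5}
  L2 = {2,3,4}
first hit 3 at d=2 via c·c

Answer: 2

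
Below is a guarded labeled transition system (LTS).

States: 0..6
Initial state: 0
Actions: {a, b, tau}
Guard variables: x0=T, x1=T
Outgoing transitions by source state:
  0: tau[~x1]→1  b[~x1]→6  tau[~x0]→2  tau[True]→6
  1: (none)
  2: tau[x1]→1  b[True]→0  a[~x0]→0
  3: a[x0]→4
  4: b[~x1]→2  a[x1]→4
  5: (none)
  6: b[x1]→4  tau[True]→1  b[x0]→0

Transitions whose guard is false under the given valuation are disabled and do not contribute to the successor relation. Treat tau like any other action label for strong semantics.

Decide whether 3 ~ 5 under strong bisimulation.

Bisimulation quotient by refinement:
  P[0] = {{0,1,2,3,4,5,6}}
  P[1] = {{0},{1,5},{2,6},{3,4}}
  P[2] = {{0},{1,5},{2},{3,4},{6}}
5 equivalence class(es) (converged in 3)
[3]={3,4}  [5]={1,5}

Answer: NOT BISIMILAR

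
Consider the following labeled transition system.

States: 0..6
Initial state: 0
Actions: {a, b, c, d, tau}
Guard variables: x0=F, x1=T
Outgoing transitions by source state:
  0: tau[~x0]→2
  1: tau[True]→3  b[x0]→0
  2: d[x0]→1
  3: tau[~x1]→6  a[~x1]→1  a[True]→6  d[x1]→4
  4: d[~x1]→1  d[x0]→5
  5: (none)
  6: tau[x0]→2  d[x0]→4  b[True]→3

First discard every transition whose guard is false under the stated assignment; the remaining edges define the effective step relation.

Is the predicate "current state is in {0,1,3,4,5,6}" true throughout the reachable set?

Allowed set {0,1,3,4,5,6}
Reach set: {0,2}
  0: safe
  2: ✗ unsafe
reach 2 via tau — violates

Answer: INVARIANT VIOLATED at state 2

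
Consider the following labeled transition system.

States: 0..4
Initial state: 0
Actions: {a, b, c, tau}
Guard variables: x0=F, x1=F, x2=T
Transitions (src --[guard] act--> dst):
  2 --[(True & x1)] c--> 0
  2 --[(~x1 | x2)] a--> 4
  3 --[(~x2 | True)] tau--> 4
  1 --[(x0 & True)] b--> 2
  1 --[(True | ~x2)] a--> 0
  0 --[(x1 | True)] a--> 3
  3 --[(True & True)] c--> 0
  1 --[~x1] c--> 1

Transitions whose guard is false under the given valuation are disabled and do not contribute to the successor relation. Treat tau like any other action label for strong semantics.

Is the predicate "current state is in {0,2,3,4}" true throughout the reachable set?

Answer: INVARIANT HOLDS

Analysis:
Safe = {0,2,3,4}
Reachable = {0,3,4}
  0: ✓
  3: ✓
  4: ✓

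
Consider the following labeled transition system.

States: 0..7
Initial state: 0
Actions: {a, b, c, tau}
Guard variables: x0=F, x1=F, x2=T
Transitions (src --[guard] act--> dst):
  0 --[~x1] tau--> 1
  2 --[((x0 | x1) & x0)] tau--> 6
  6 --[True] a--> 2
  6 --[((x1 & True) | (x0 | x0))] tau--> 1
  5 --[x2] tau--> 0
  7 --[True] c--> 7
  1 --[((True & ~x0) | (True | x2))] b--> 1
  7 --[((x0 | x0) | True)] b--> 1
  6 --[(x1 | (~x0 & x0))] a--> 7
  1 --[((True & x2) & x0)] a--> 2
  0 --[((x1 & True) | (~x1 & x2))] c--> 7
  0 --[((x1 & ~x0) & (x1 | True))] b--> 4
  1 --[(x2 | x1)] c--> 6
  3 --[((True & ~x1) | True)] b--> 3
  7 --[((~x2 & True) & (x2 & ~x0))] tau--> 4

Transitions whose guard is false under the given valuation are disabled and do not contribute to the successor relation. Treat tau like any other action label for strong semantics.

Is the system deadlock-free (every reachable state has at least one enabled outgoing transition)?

Reach set: {0,1,2,6,7}
  0: c→7  tau→1  [2 out]
  1: b→1  c→6  [2 out]
  2: ∅  [STUCK]
  6: a→2  [1 out]
  7: b→1  c→7  [2 out]
witness 2: tau·c·a

Answer: DEADLOCK at state 2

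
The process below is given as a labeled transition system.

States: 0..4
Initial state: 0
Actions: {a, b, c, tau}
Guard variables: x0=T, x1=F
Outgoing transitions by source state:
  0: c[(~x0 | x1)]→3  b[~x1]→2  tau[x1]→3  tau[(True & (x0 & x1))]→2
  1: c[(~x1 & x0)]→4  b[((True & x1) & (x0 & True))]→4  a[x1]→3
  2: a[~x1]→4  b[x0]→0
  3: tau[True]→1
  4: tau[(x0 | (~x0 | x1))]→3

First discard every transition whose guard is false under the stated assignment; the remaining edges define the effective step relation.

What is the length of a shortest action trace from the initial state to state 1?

BFS to 1:
  depth 0: {0}
  depth 1: {2}
  depth 2: {4}
  depth 3: {3}
  depth 4: {1}
depth(1)=4, e.g. b·a·tau·tau

Answer: 4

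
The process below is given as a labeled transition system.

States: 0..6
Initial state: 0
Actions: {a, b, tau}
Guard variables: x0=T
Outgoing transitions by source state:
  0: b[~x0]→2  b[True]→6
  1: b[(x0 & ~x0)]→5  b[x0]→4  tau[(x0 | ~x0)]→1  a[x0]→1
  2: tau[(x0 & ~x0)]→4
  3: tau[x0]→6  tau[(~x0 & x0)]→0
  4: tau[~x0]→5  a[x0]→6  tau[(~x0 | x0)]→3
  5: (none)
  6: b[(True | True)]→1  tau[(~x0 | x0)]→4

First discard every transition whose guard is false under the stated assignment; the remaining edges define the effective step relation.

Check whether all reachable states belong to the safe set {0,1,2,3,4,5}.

Safe = {0,1,2,3,4,5}
Reachable = {0,1,3,4,6}
  0: safe
  1: safe
  3: safe
  4: safe
  6: ✗ unsafe
counterexample path to 6: b

Answer: INVARIANT VIOLATED at state 6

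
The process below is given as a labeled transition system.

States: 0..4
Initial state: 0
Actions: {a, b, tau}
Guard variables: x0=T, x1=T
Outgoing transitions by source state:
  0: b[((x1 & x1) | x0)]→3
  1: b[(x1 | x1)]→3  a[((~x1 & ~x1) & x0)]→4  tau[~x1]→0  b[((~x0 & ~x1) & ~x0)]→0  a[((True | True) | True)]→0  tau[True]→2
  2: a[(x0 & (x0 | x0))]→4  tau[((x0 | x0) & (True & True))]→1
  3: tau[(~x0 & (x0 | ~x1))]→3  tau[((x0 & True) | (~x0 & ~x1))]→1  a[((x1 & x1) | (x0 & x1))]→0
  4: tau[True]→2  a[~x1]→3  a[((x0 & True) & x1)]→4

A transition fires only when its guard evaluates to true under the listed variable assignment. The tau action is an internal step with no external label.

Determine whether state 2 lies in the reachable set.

Guard filter leaves 10 enabled edge(s).
Layer 0: {0}
Layer 1: {3}  cumulative {0,3}
Layer 2: {1}  cumulative {0,1,3}
Layer 3: {2}  cumulative {0,1,2,3}
Layer 4: {4}  cumulative {0,1,2,3,4}
Reachable = {0,1,2,3,4}
trace reaching 2: b·tau·tau

Answer: REACHABLE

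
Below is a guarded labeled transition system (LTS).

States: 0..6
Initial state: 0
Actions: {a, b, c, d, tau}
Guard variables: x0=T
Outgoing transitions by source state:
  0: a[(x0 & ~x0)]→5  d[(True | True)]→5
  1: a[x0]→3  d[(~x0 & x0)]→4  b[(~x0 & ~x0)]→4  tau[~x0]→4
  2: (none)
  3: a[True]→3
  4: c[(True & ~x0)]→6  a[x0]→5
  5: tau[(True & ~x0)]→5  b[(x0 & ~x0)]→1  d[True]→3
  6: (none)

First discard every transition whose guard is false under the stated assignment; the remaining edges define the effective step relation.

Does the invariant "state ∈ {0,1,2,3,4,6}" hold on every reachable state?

Inv-set: {0,1,2,3,4,6}
Reachable = {0,3,5}
  0: ok
  3: ok
  5: ✗ unsafe
witness against invariant: d → 5

Answer: INVARIANT VIOLATED at state 5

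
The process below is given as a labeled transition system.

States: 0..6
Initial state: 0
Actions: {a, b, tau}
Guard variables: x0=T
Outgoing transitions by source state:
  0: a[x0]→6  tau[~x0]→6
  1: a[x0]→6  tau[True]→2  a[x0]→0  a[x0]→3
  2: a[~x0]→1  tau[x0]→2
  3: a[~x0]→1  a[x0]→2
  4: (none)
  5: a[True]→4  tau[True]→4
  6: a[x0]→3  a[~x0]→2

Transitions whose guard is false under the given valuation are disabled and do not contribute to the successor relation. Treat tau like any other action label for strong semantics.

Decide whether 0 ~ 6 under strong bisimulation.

Answer: NOT BISIMILAR

Working:
Compute ~ classes (split until stable):
  round 0: {{0,1,2,3,4,5,6}}
  round 1: {{0,3,6},{1,5},{2},{4}}
  round 2: {{0,6},{1},{2},{3},{4},{5}}
  round 3: {{0},{1},{2},{3},{4},{5},{6}}
stable after 4 split(s): 7 block(s)
0∈{0}, 6∈{6}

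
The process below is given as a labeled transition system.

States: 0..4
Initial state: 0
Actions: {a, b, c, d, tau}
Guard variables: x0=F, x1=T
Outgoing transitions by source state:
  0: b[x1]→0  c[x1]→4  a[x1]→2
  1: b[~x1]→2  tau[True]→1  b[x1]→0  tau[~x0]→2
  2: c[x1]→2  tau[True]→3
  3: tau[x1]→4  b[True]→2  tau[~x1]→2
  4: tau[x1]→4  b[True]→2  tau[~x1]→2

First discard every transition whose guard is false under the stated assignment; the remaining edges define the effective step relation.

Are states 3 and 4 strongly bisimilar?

Bisimulation quotient by refinement:
  π0 = {{0,1,2,3,4}}
  π1 = {{0},{1,3,4},{2}}
  π2 = {{0},{1},{2},{3,4}}
Fixed point at round 3; 4 class(es).
[3]={3,4}  [4]={3,4}

Answer: BISIMILAR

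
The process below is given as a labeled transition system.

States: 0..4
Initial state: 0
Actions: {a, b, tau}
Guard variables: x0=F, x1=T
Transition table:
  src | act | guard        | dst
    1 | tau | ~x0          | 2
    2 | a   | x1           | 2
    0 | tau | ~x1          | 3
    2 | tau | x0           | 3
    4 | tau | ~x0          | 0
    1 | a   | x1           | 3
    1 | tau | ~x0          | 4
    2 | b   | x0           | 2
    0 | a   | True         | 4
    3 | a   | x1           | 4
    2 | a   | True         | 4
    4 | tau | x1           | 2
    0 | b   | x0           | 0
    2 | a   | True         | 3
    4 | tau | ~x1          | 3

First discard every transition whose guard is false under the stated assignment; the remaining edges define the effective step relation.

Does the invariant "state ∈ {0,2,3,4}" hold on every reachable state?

Safe = {0,2,3,4}
R = {0,2,3,4}
  0: safe
  2: safe
  3: safe
  4: safe

Answer: INVARIANT HOLDS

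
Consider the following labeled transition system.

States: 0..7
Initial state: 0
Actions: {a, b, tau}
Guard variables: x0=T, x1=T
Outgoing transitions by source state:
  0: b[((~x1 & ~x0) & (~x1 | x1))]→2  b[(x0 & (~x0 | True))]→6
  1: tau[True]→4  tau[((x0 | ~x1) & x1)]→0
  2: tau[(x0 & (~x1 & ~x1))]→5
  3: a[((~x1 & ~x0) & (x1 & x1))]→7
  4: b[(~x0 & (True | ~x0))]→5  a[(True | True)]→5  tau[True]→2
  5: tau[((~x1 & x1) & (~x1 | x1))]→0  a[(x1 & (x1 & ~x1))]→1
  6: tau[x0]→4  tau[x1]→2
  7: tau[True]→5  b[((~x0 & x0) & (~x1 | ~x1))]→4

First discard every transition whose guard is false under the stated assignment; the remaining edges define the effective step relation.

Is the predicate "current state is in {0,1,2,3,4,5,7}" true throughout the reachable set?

Answer: INVARIANT VIOLATED at state 6

Trace:
Allowed set {0,1,2,3,4,5,7}
Reachable = {0,2,4,5,6}
  0: ✓
  2: ✓
  4: ✓
  5: ✓
  6: ✗ unsafe
witness against invariant: b → 6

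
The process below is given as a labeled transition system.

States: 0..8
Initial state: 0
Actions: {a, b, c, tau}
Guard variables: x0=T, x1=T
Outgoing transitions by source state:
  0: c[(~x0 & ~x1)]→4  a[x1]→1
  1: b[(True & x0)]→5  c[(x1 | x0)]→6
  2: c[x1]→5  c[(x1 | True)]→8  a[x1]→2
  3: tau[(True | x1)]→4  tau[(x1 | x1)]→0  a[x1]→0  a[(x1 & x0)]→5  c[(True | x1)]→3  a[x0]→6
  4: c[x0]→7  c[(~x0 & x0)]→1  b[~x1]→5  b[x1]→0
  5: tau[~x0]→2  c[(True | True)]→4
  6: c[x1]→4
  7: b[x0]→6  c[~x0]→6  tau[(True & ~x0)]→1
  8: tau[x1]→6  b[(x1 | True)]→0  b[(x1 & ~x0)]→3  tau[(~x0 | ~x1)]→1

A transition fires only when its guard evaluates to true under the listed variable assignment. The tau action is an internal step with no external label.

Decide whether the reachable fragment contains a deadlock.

Answer: DEADLOCK-FREE

Analysis:
R = {0,1,4,5,6,7}
  0: a→1  [1 exit(s)]
  1: b→5  c→6  [2 exit(s)]
  4: b→0  c→7  [2 exit(s)]
  5: c→4  [1 exit(s)]
  6: c→4  [1 exit(s)]
  7: b→6  [1 exit(s)]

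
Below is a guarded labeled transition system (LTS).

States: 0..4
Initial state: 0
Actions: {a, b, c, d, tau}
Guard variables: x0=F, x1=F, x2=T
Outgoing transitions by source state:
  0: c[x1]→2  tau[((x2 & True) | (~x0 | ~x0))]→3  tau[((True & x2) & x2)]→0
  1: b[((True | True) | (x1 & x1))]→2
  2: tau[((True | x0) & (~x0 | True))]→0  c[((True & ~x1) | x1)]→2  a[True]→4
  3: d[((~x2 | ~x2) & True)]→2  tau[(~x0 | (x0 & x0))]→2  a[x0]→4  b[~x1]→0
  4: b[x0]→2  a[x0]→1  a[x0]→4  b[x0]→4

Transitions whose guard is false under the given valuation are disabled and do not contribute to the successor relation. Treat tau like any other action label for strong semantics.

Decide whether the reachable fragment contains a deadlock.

Answer: DEADLOCK at state 4

Working:
R = {0,2,3,4}
  0: tau→0  tau→3  [2 out]
  2: a→4  c→2  tau→0  [3 out]
  3: b→0  tau→2  [2 out]
  4: ∅  [deadlock]
witness 4: tau·tau·a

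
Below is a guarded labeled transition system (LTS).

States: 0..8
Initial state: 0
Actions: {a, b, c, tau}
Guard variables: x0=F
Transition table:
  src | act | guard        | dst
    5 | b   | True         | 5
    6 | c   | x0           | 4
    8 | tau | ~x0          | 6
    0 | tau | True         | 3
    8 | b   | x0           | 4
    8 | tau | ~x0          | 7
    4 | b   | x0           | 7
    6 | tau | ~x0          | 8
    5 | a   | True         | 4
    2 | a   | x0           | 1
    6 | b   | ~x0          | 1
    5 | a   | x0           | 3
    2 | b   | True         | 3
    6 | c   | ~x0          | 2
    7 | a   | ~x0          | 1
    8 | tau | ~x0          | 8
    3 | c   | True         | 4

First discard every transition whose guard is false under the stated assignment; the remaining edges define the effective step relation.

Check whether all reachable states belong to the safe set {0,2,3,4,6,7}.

Answer: INVARIANT HOLDS

Analysis:
Allowed set {0,2,3,4,6,7}
R = {0,3,4}
  0: safe
  3: safe
  4: safe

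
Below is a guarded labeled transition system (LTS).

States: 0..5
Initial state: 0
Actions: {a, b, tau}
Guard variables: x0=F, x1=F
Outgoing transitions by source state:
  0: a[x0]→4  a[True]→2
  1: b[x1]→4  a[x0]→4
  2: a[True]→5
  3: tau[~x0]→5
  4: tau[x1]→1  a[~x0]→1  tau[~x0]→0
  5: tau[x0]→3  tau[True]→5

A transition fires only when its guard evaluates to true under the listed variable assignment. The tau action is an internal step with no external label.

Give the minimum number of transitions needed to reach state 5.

Answer: 2

Analysis:
BFS to 5:
  L0 = {0}
  L1 = {2}
  L2 = {5}
depth(5)=2, e.g. a·a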